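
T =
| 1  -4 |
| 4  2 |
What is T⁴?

T² = [[-15, -12], [12, -12]]
T³ = [[-63, 36], [-36, -72]]
T⁴ = [[81, 324], [-324, 0]]

[[81, 324], [-324, 0]]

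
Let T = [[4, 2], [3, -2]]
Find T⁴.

T² = [[22, 4], [6, 10]]
T³ = [[100, 36], [54, -8]]
T⁴ = [[508, 128], [192, 124]]

[[508, 128], [192, 124]]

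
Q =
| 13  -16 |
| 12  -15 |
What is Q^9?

tr Q = -2 and det Q = -3, so the characteristic polynomial is λ² − (-2)λ + (-3) with roots 1 and -3.
Eigenvectors give P = [[4, 1], [3, 1]] with P⁻¹ = [[1, -1], [-3, 4]], and Q = P·diag(1, -3)·P⁻¹.
Then Q^9 = P·diag(1, -19683)·P⁻¹ = [[4, -19683], [3, -19683]] · [[1, -1], [-3, 4]] = [[59053, -78736], [59052, -78735]].

[[59053, -78736], [59052, -78735]]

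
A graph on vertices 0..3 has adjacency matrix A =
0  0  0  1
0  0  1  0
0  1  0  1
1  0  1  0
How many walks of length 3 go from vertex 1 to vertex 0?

1

The number of length-3 walks from vertex 1 to vertex 0 is entry (1,0) of A³, where A is the adjacency matrix.
A² = [[1, 0, 1, 0], [0, 1, 0, 1], [1, 0, 2, 0], [0, 1, 0, 2]]
A³ = [[0, 1, 0, 2], [1, 0, 2, 0], [0, 2, 0, 3], [2, 0, 3, 0]]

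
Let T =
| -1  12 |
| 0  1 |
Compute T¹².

[[1, 0], [0, 1]]

T² = I (check: tr T = 0 and det T = -1), so T¹² = I since 12 is even.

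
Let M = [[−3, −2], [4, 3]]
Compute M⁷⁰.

M² = I (check: tr M = 0 and det M = −1), so M⁷⁰ = I since 70 is even.

[[1, 0], [0, 1]]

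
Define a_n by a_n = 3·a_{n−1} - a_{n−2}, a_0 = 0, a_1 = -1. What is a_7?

-377

With companion matrix A = [[3, -1], [1, 0]], [a_n, a_{n−1}]ᵀ = A·[a_{n−1}, a_{n−2}]ᵀ, so [a_7, a_6]ᵀ = A⁶·[a_1, a_0]ᵀ.
A⁶ = [[377, -144], [144, -55]], giving [a_7, a_6]ᵀ = [[-377], [-144]].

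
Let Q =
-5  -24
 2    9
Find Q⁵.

[[-725, -2904], [242, 969]]

tr Q = 4 and det Q = 3, so the characteristic polynomial is λ² − (4)λ + (3) with roots 1 and 3.
Eigenvectors give P = [[-4, -3], [1, 1]] with P⁻¹ = [[-1, -3], [1, 4]], and Q = P·diag(1, 3)·P⁻¹.
Then Q⁵ = P·diag(1, 243)·P⁻¹ = [[-4, -729], [1, 243]] · [[-1, -3], [1, 4]] = [[-725, -2904], [242, 969]].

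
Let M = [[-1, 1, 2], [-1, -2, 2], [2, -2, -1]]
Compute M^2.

[[4, -7, -2], [7, -1, -8], [-2, 8, 1]]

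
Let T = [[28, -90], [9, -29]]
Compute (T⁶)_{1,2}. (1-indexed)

tr T = -1 and det T = -2, so the characteristic polynomial is λ² − (-1)λ + (-2) with roots 1 and -2.
Eigenvectors give P = [[10, 3], [3, 1]] with P⁻¹ = [[1, -3], [-3, 10]], and T = P·diag(1, -2)·P⁻¹.
Then T⁶ = P·diag(1, 64)·P⁻¹ = [[10, 192], [3, 64]] · [[1, -3], [-3, 10]] = [[-566, 1890], [-189, 631]].

1890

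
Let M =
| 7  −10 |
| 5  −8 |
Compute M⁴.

[[−49, 130], [−65, 146]]

tr M = −1 and det M = −6, so the characteristic polynomial is λ² − (−1)λ + (−6) with roots 2 and −3.
Eigenvectors give P = [[2, −1], [1, −1]] with P⁻¹ = [[1, −1], [1, −2]], and M = P·diag(2, −3)·P⁻¹.
Then M⁴ = P·diag(16, 81)·P⁻¹ = [[32, −81], [16, −81]] · [[1, −1], [1, −2]] = [[−49, 130], [−65, 146]].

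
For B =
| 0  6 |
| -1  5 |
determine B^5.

tr B = 5 and det B = 6, so the characteristic polynomial is λ² − (5)λ + (6) with roots 2 and 3.
Eigenvectors give P = [[3, 2], [1, 1]] with P⁻¹ = [[1, -2], [-1, 3]], and B = P·diag(2, 3)·P⁻¹.
Then B^5 = P·diag(32, 243)·P⁻¹ = [[96, 486], [32, 243]] · [[1, -2], [-1, 3]] = [[-390, 1266], [-211, 665]].

[[-390, 1266], [-211, 665]]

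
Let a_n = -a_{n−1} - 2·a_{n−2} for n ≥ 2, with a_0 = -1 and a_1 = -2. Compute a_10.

-56

With companion matrix T = [[-1, -2], [1, 0]], [a_n, a_{n−1}]ᵀ = T·[a_{n−1}, a_{n−2}]ᵀ, so [a_10, a_9]ᵀ = T⁹·[a_1, a_0]ᵀ.
T⁹ = [[11, 34], [-17, -6]], giving [a_10, a_9]ᵀ = [[-56], [40]].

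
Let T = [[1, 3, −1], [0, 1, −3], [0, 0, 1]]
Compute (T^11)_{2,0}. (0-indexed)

T = I + N where N = [[0, 3, −1], [0, 0, −3], [0, 0, 0]] is strictly upper-triangular, so N^3 = 0.
(I + N)^11 = I + 11·N + 55·N^2 = [[1, 33, −506], [0, 1, −33], [0, 0, 1]].

0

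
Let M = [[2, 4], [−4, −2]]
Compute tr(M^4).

288

M^2 = [[−12, 0], [0, −12]]
M^3 = [[−24, −48], [48, 24]]
M^4 = [[144, 0], [0, 144]]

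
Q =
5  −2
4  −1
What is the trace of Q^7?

tr Q = 4 and det Q = 3, so the characteristic polynomial is λ² − (4)λ + (3) with roots 1 and 3.
Eigenvectors give P = [[1, 1], [2, 1]] with P⁻¹ = [[−1, 1], [2, −1]], and Q = P·diag(1, 3)·P⁻¹.
Then Q^7 = P·diag(1, 2187)·P⁻¹ = [[1, 2187], [2, 2187]] · [[−1, 1], [2, −1]] = [[4373, −2186], [4372, −2185]].

2188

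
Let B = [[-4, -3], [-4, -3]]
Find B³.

B² = [[28, 21], [28, 21]]
B³ = [[-196, -147], [-196, -147]]

[[-196, -147], [-196, -147]]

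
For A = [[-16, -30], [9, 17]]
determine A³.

tr A = 1 and det A = -2, so the characteristic polynomial is λ² − (1)λ + (-2) with roots 2 and -1.
Eigenvectors give P = [[-5, -2], [3, 1]] with P⁻¹ = [[1, 2], [-3, -5]], and A = P·diag(2, -1)·P⁻¹.
Then A³ = P·diag(8, -1)·P⁻¹ = [[-40, 2], [24, -1]] · [[1, 2], [-3, -5]] = [[-46, -90], [27, 53]].

[[-46, -90], [27, 53]]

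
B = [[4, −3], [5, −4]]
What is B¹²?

B² = I (check: tr B = 0 and det B = −1), so B¹² = I since 12 is even.

[[1, 0], [0, 1]]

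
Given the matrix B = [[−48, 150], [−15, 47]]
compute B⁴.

tr B = −1 and det B = −6, so the characteristic polynomial is λ² − (−1)λ + (−6) with roots 2 and −3.
Eigenvectors give P = [[3, −10], [1, −3]] with P⁻¹ = [[−3, 10], [−1, 3]], and B = P·diag(2, −3)·P⁻¹.
Then B⁴ = P·diag(16, 81)·P⁻¹ = [[48, −810], [16, −243]] · [[−3, 10], [−1, 3]] = [[666, −1950], [195, −569]].

[[666, −1950], [195, −569]]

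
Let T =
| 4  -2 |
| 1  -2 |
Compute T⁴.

T² = [[14, -4], [2, 2]]
T³ = [[52, -20], [10, -8]]
T⁴ = [[188, -64], [32, -4]]

[[188, -64], [32, -4]]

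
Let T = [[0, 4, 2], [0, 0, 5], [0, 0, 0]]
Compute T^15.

T is strictly triangular, hence nilpotent: T^3 = 0, so T^15 = 0.

[[0, 0, 0], [0, 0, 0], [0, 0, 0]]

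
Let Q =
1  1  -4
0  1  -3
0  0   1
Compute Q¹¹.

Q = I + N where N = [[0, 1, -4], [0, 0, -3], [0, 0, 0]] is strictly upper-triangular, so N³ = 0.
(I + N)¹¹ = I + 11·N + 55·N² = [[1, 11, -209], [0, 1, -33], [0, 0, 1]].

[[1, 11, -209], [0, 1, -33], [0, 0, 1]]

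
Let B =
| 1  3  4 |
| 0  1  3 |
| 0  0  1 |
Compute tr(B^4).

B = I + N where N = [[0, 3, 4], [0, 0, 3], [0, 0, 0]] is strictly upper-triangular, so N^3 = 0.
(I + N)^4 = I + 4·N + 6·N^2 = [[1, 12, 70], [0, 1, 12], [0, 0, 1]].

3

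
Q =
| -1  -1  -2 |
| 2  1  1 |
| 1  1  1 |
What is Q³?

[[-2, 0, 3], [-3, -3, -4], [0, -1, -3]]

Q² = [[-3, -2, -1], [1, 0, -2], [2, 1, 0]]
Q³ = [[-2, 0, 3], [-3, -3, -4], [0, -1, -3]]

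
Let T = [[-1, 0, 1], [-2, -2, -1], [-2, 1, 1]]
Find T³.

T² = [[-1, 1, 0], [8, 3, -1], [-2, -1, -2]]
T³ = [[-1, -2, -2], [-12, -7, 4], [8, 0, -3]]

[[-1, -2, -2], [-12, -7, 4], [8, 0, -3]]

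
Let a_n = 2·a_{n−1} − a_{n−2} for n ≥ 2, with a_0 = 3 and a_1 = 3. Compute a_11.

With companion matrix M = [[2, −1], [1, 0]], [a_n, a_{n−1}]ᵀ = M·[a_{n−1}, a_{n−2}]ᵀ, so [a_11, a_10]ᵀ = M^10·[a_1, a_0]ᵀ.
M^10 = [[11, −10], [10, −9]], giving [a_11, a_10]ᵀ = [[3], [3]].

3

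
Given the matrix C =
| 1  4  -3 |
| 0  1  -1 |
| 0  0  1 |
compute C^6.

[[1, 24, -78], [0, 1, -6], [0, 0, 1]]

C = I + N where N = [[0, 4, -3], [0, 0, -1], [0, 0, 0]] is strictly upper-triangular, so N^3 = 0.
(I + N)^6 = I + 6·N + 15·N^2 = [[1, 24, -78], [0, 1, -6], [0, 0, 1]].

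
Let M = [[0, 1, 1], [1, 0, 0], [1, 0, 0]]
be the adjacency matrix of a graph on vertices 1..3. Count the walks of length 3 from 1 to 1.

The number of length-3 walks from vertex 1 to vertex 1 is entry (1,1) of M³, where M is the adjacency matrix.
M² = [[2, 0, 0], [0, 1, 1], [0, 1, 1]]
M³ = [[0, 2, 2], [2, 0, 0], [2, 0, 0]]

0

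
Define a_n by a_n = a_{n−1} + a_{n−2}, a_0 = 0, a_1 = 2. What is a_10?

With companion matrix C = [[1, 1], [1, 0]], [a_n, a_{n−1}]ᵀ = C·[a_{n−1}, a_{n−2}]ᵀ, so [a_10, a_9]ᵀ = C⁹·[a_1, a_0]ᵀ.
C⁹ = [[55, 34], [34, 21]], giving [a_10, a_9]ᵀ = [[110], [68]].

110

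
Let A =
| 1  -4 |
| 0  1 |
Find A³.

[[1, -12], [0, 1]]

A = I + N where N = [[0, -4], [0, 0]] is strictly upper-triangular, so N² = 0.
(I + N)³ = I + 3·N = [[1, -12], [0, 1]].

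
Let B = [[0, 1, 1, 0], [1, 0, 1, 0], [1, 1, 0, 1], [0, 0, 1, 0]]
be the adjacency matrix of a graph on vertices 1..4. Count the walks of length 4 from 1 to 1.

The number of length-4 walks from vertex 1 to vertex 1 is entry (1,1) of B⁴, where B is the adjacency matrix.
B² = [[2, 1, 1, 1], [1, 2, 1, 1], [1, 1, 3, 0], [1, 1, 0, 1]]
B³ = [[2, 3, 4, 1], [3, 2, 4, 1], [4, 4, 2, 3], [1, 1, 3, 0]]
B⁴ = [[7, 6, 6, 4], [6, 7, 6, 4], [6, 6, 11, 2], [4, 4, 2, 3]]

7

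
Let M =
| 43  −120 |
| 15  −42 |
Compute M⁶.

[[6049, −15960], [1995, −5256]]

tr M = 1 and det M = −6, so the characteristic polynomial is λ² − (1)λ + (−6) with roots 3 and −2.
Eigenvectors give P = [[3, −8], [1, −3]] with P⁻¹ = [[3, −8], [1, −3]], and M = P·diag(3, −2)·P⁻¹.
Then M⁶ = P·diag(729, 64)·P⁻¹ = [[2187, −512], [729, −192]] · [[3, −8], [1, −3]] = [[6049, −15960], [1995, −5256]].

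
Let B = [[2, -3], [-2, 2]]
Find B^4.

B^2 = [[10, -12], [-8, 10]]
B^3 = [[44, -54], [-36, 44]]
B^4 = [[196, -240], [-160, 196]]

[[196, -240], [-160, 196]]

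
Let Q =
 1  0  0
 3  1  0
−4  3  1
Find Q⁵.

Q = I + N where N = [[0, 0, 0], [3, 0, 0], [−4, 3, 0]] is strictly lower-triangular, so N³ = 0.
(I + N)⁵ = I + 5·N + 10·N² = [[1, 0, 0], [15, 1, 0], [70, 15, 1]].

[[1, 0, 0], [15, 1, 0], [70, 15, 1]]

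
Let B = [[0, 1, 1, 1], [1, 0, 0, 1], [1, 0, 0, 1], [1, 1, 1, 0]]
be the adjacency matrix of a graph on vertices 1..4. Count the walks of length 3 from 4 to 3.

The number of length-3 walks from vertex 4 to vertex 3 is entry (4,3) of B³, where B is the adjacency matrix.
B² = [[3, 1, 1, 2], [1, 2, 2, 1], [1, 2, 2, 1], [2, 1, 1, 3]]
B³ = [[4, 5, 5, 5], [5, 2, 2, 5], [5, 2, 2, 5], [5, 5, 5, 4]]

5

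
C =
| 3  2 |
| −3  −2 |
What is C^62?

C² = C (a projection; rank 1, trace 1), so C^62 = C.

[[3, 2], [−3, −2]]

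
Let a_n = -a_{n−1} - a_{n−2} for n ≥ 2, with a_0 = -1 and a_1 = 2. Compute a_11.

-1

With companion matrix T = [[-1, -1], [1, 0]], [a_n, a_{n−1}]ᵀ = T·[a_{n−1}, a_{n−2}]ᵀ, so [a_11, a_10]ᵀ = T^10·[a_1, a_0]ᵀ.
T^10 = [[-1, -1], [1, 0]], giving [a_11, a_10]ᵀ = [[-1], [2]].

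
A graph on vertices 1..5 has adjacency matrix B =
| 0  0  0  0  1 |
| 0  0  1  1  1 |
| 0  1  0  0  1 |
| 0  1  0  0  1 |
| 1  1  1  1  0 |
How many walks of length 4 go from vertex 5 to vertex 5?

22

The number of length-4 walks from vertex 5 to vertex 5 is entry (5,5) of B⁴, where B is the adjacency matrix.
B² = [[1, 1, 1, 1, 0], [1, 3, 1, 1, 2], [1, 1, 2, 2, 1], [1, 1, 2, 2, 1], [0, 2, 1, 1, 4]]
B³ = [[0, 2, 1, 1, 4], [2, 4, 5, 5, 6], [1, 5, 2, 2, 6], [1, 5, 2, 2, 6], [4, 6, 6, 6, 4]]
B⁴ = [[4, 6, 6, 6, 4], [6, 16, 10, 10, 16], [6, 10, 11, 11, 10], [6, 10, 11, 11, 10], [4, 16, 10, 10, 22]]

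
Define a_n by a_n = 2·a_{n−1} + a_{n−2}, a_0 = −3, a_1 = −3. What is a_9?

With companion matrix Q = [[2, 1], [1, 0]], [a_n, a_{n−1}]ᵀ = Q·[a_{n−1}, a_{n−2}]ᵀ, so [a_9, a_8]ᵀ = Q⁸·[a_1, a_0]ᵀ.
Q⁸ = [[985, 408], [408, 169]], giving [a_9, a_8]ᵀ = [[−4179], [−1731]].

−4179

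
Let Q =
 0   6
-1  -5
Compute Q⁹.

[[37830, 115026], [-19171, -58025]]

tr Q = -5 and det Q = 6, so the characteristic polynomial is λ² − (-5)λ + (6) with roots -2 and -3.
Eigenvectors give P = [[-3, -2], [1, 1]] with P⁻¹ = [[-1, -2], [1, 3]], and Q = P·diag(-2, -3)·P⁻¹.
Then Q⁹ = P·diag(-512, -19683)·P⁻¹ = [[1536, 39366], [-512, -19683]] · [[-1, -2], [1, 3]] = [[37830, 115026], [-19171, -58025]].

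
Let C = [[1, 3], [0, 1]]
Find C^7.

[[1, 21], [0, 1]]

C = I + N where N = [[0, 3], [0, 0]] is strictly upper-triangular, so N^2 = 0.
(I + N)^7 = I + 7·N = [[1, 21], [0, 1]].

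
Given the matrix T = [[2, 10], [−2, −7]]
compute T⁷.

tr T = −5 and det T = 6, so the characteristic polynomial is λ² − (−5)λ + (6) with roots −2 and −3.
Eigenvectors give P = [[5, −2], [−2, 1]] with P⁻¹ = [[1, 2], [2, 5]], and T = P·diag(−2, −3)·P⁻¹.
Then T⁷ = P·diag(−128, −2187)·P⁻¹ = [[−640, 4374], [256, −2187]] · [[1, 2], [2, 5]] = [[8108, 20590], [−4118, −10423]].

[[8108, 20590], [−4118, −10423]]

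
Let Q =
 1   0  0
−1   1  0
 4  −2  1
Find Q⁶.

[[1, 0, 0], [−6, 1, 0], [54, −12, 1]]

Q = I + N where N = [[0, 0, 0], [−1, 0, 0], [4, −2, 0]] is strictly lower-triangular, so N³ = 0.
(I + N)⁶ = I + 6·N + 15·N² = [[1, 0, 0], [−6, 1, 0], [54, −12, 1]].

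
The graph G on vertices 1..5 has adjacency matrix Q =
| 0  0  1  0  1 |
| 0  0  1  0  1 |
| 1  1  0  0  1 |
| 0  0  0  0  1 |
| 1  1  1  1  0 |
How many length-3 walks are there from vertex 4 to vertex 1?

The number of length-3 walks from vertex 4 to vertex 1 is entry (4,1) of Q³, where Q is the adjacency matrix.
Q² = [[2, 2, 1, 1, 1], [2, 2, 1, 1, 1], [1, 1, 3, 1, 2], [1, 1, 1, 1, 0], [1, 1, 2, 0, 4]]
Q³ = [[2, 2, 5, 1, 6], [2, 2, 5, 1, 6], [5, 5, 4, 2, 6], [1, 1, 2, 0, 4], [6, 6, 6, 4, 4]]

1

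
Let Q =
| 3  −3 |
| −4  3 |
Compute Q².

[[21, −18], [−24, 21]]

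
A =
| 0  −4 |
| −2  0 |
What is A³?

A² = [[8, 0], [0, 8]]
A³ = [[0, −32], [−16, 0]]

[[0, −32], [−16, 0]]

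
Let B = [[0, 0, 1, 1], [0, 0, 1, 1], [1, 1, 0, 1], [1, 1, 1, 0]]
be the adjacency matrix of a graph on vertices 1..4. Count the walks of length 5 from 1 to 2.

The number of length-5 walks from vertex 1 to vertex 2 is entry (1,2) of B⁵, where B is the adjacency matrix.
B² = [[2, 2, 1, 1], [2, 2, 1, 1], [1, 1, 3, 2], [1, 1, 2, 3]]
B³ = [[2, 2, 5, 5], [2, 2, 5, 5], [5, 5, 4, 5], [5, 5, 5, 4]]
B⁴ = [[10, 10, 9, 9], [10, 10, 9, 9], [9, 9, 15, 14], [9, 9, 14, 15]]
B⁵ = [[18, 18, 29, 29], [18, 18, 29, 29], [29, 29, 32, 33], [29, 29, 33, 32]]

18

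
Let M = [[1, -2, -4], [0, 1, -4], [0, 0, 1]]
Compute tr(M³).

M = I + N where N = [[0, -2, -4], [0, 0, -4], [0, 0, 0]] is strictly upper-triangular, so N³ = 0.
(I + N)³ = I + 3·N + 3·N² = [[1, -6, 12], [0, 1, -12], [0, 0, 1]].

3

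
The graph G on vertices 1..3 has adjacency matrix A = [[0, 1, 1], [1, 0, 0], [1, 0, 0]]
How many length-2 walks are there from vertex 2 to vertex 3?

1

The number of length-2 walks from vertex 2 to vertex 3 is entry (2,3) of A², where A is the adjacency matrix.
A² = [[2, 0, 0], [0, 1, 1], [0, 1, 1]]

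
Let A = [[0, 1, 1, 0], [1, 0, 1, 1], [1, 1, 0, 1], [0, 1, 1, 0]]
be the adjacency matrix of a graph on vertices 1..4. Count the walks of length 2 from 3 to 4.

1

The number of length-2 walks from vertex 3 to vertex 4 is entry (3,4) of A^2, where A is the adjacency matrix.
A^2 = [[2, 1, 1, 2], [1, 3, 2, 1], [1, 2, 3, 1], [2, 1, 1, 2]]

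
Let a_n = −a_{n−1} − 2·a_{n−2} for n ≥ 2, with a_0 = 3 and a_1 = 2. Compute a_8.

With companion matrix Q = [[−1, −2], [1, 0]], [a_n, a_{n−1}]ᵀ = Q·[a_{n−1}, a_{n−2}]ᵀ, so [a_8, a_7]ᵀ = Q⁷·[a_1, a_0]ᵀ.
Q⁷ = [[3, −14], [7, 10]], giving [a_8, a_7]ᵀ = [[−36], [44]].

−36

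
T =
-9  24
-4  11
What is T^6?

[[-1455, 4368], [-728, 2185]]

tr T = 2 and det T = -3, so the characteristic polynomial is λ² − (2)λ + (-3) with roots -1 and 3.
Eigenvectors give P = [[3, 2], [1, 1]] with P⁻¹ = [[1, -2], [-1, 3]], and T = P·diag(-1, 3)·P⁻¹.
Then T^6 = P·diag(1, 729)·P⁻¹ = [[3, 1458], [1, 729]] · [[1, -2], [-1, 3]] = [[-1455, 4368], [-728, 2185]].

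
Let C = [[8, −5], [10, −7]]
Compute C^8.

[[12866, −6305], [12610, −6049]]

tr C = 1 and det C = −6, so the characteristic polynomial is λ² − (1)λ + (−6) with roots 3 and −2.
Eigenvectors give P = [[1, −1], [1, −2]] with P⁻¹ = [[2, −1], [1, −1]], and C = P·diag(3, −2)·P⁻¹.
Then C^8 = P·diag(6561, 256)·P⁻¹ = [[6561, −256], [6561, −512]] · [[2, −1], [1, −1]] = [[12866, −6305], [12610, −6049]].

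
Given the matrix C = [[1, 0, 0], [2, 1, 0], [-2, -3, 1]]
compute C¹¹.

[[1, 0, 0], [22, 1, 0], [-352, -33, 1]]

C = I + N where N = [[0, 0, 0], [2, 0, 0], [-2, -3, 0]] is strictly lower-triangular, so N³ = 0.
(I + N)¹¹ = I + 11·N + 55·N² = [[1, 0, 0], [22, 1, 0], [-352, -33, 1]].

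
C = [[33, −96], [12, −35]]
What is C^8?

[[−52479, 157440], [−19680, 59041]]

tr C = −2 and det C = −3, so the characteristic polynomial is λ² − (−2)λ + (−3) with roots 1 and −3.
Eigenvectors give P = [[−3, 8], [−1, 3]] with P⁻¹ = [[−3, 8], [−1, 3]], and C = P·diag(1, −3)·P⁻¹.
Then C^8 = P·diag(1, 6561)·P⁻¹ = [[−3, 52488], [−1, 19683]] · [[−3, 8], [−1, 3]] = [[−52479, 157440], [−19680, 59041]].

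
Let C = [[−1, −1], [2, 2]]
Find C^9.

C² = C (a projection; rank 1, trace 1), so C^9 = C.

[[−1, −1], [2, 2]]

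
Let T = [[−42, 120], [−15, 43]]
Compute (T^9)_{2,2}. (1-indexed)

tr T = 1 and det T = −6, so the characteristic polynomial is λ² − (1)λ + (−6) with roots −2 and 3.
Eigenvectors give P = [[3, −8], [1, −3]] with P⁻¹ = [[3, −8], [1, −3]], and T = P·diag(−2, 3)·P⁻¹.
Then T^9 = P·diag(−512, 19683)·P⁻¹ = [[−1536, −157464], [−512, −59049]] · [[3, −8], [1, −3]] = [[−162072, 484680], [−60585, 181243]].

181243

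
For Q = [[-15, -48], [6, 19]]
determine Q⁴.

[[-639, -1920], [240, 721]]

tr Q = 4 and det Q = 3, so the characteristic polynomial is λ² − (4)λ + (3) with roots 3 and 1.
Eigenvectors give P = [[-8, -3], [3, 1]] with P⁻¹ = [[1, 3], [-3, -8]], and Q = P·diag(3, 1)·P⁻¹.
Then Q⁴ = P·diag(81, 1)·P⁻¹ = [[-648, -3], [243, 1]] · [[1, 3], [-3, -8]] = [[-639, -1920], [240, 721]].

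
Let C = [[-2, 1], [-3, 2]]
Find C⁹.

C² = I (check: tr C = 0 and det C = -1), so C⁹ = C since 9 is odd.

[[-2, 1], [-3, 2]]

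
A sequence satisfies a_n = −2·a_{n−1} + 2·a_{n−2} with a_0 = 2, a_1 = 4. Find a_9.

With companion matrix A = [[−2, 2], [1, 0]], [a_n, a_{n−1}]ᵀ = A·[a_{n−1}, a_{n−2}]ᵀ, so [a_9, a_8]ᵀ = A⁸·[a_1, a_0]ᵀ.
A⁸ = [[2448, −1792], [−896, 656]], giving [a_9, a_8]ᵀ = [[6208], [−2272]].

6208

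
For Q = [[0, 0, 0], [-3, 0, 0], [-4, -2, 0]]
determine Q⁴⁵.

Q is strictly triangular, hence nilpotent: Q³ = 0, so Q⁴⁵ = 0.

[[0, 0, 0], [0, 0, 0], [0, 0, 0]]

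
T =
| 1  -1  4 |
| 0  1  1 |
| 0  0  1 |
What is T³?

[[1, -3, 9], [0, 1, 3], [0, 0, 1]]

T = I + N where N = [[0, -1, 4], [0, 0, 1], [0, 0, 0]] is strictly upper-triangular, so N³ = 0.
(I + N)³ = I + 3·N + 3·N² = [[1, -3, 9], [0, 1, 3], [0, 0, 1]].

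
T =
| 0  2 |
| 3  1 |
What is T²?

[[6, 2], [3, 7]]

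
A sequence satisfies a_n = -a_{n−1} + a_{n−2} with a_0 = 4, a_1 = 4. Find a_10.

With companion matrix M = [[-1, 1], [1, 0]], [a_n, a_{n−1}]ᵀ = M·[a_{n−1}, a_{n−2}]ᵀ, so [a_10, a_9]ᵀ = M⁹·[a_1, a_0]ᵀ.
M⁹ = [[-55, 34], [34, -21]], giving [a_10, a_9]ᵀ = [[-84], [52]].

-84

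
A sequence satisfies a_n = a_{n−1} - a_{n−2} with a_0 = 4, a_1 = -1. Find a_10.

With companion matrix T = [[1, -1], [1, 0]], [a_n, a_{n−1}]ᵀ = T·[a_{n−1}, a_{n−2}]ᵀ, so [a_10, a_9]ᵀ = T⁹·[a_1, a_0]ᵀ.
T⁹ = [[-1, 0], [0, -1]], giving [a_10, a_9]ᵀ = [[1], [-4]].

1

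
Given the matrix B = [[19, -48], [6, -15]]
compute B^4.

[[721, -1920], [240, -639]]

tr B = 4 and det B = 3, so the characteristic polynomial is λ² − (4)λ + (3) with roots 3 and 1.
Eigenvectors give P = [[3, -8], [1, -3]] with P⁻¹ = [[3, -8], [1, -3]], and B = P·diag(3, 1)·P⁻¹.
Then B^4 = P·diag(81, 1)·P⁻¹ = [[243, -8], [81, -3]] · [[3, -8], [1, -3]] = [[721, -1920], [240, -639]].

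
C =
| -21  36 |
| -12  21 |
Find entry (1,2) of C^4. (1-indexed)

0

tr C = 0 and det C = -9, so the characteristic polynomial is λ² − (0)λ + (-9) with roots 3 and -3.
Eigenvectors give P = [[-3, 2], [-2, 1]] with P⁻¹ = [[1, -2], [2, -3]], and C = P·diag(3, -3)·P⁻¹.
Then C^4 = P·diag(81, 81)·P⁻¹ = [[-243, 162], [-162, 81]] · [[1, -2], [2, -3]] = [[81, 0], [0, 81]].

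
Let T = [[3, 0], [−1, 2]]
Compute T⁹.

tr T = 5 and det T = 6, so the characteristic polynomial is λ² − (5)λ + (6) with roots 2 and 3.
Eigenvectors give P = [[0, −1], [1, 1]] with P⁻¹ = [[1, 1], [−1, 0]], and T = P·diag(2, 3)·P⁻¹.
Then T⁹ = P·diag(512, 19683)·P⁻¹ = [[0, −19683], [512, 19683]] · [[1, 1], [−1, 0]] = [[19683, 0], [−19171, 512]].

[[19683, 0], [−19171, 512]]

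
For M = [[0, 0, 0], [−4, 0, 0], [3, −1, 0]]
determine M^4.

M is strictly triangular, hence nilpotent: M^3 = 0, so M^4 = 0.

[[0, 0, 0], [0, 0, 0], [0, 0, 0]]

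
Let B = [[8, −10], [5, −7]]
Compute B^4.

[[146, −130], [65, −49]]

tr B = 1 and det B = −6, so the characteristic polynomial is λ² − (1)λ + (−6) with roots 3 and −2.
Eigenvectors give P = [[−2, 1], [−1, 1]] with P⁻¹ = [[−1, 1], [−1, 2]], and B = P·diag(3, −2)·P⁻¹.
Then B^4 = P·diag(81, 16)·P⁻¹ = [[−162, 16], [−81, 16]] · [[−1, 1], [−1, 2]] = [[146, −130], [65, −49]].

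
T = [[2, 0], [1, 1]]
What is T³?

[[8, 0], [7, 1]]

tr T = 3 and det T = 2, so the characteristic polynomial is λ² − (3)λ + (2) with roots 2 and 1.
Eigenvectors give P = [[-1, 0], [-1, -1]] with P⁻¹ = [[-1, 0], [1, -1]], and T = P·diag(2, 1)·P⁻¹.
Then T³ = P·diag(8, 1)·P⁻¹ = [[-8, 0], [-8, -1]] · [[-1, 0], [1, -1]] = [[8, 0], [7, 1]].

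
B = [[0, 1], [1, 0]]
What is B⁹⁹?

B² = I (check: tr B = 0 and det B = −1), so B⁹⁹ = B since 99 is odd.

[[0, 1], [1, 0]]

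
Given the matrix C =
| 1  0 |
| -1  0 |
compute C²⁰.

[[1, 0], [-1, 0]]

C² = C (a projection; rank 1, trace 1), so C²⁰ = C.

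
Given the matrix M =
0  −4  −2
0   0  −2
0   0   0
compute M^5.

[[0, 0, 0], [0, 0, 0], [0, 0, 0]]

M is strictly triangular, hence nilpotent: M^3 = 0, so M^5 = 0.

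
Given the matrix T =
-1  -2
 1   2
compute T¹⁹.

[[-1, -2], [1, 2]]

T² = T (a projection; rank 1, trace 1), so T¹⁹ = T.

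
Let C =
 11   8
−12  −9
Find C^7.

tr C = 2 and det C = −3, so the characteristic polynomial is λ² − (2)λ + (−3) with roots −1 and 3.
Eigenvectors give P = [[−2, 1], [3, −1]] with P⁻¹ = [[1, 1], [3, 2]], and C = P·diag(−1, 3)·P⁻¹.
Then C^7 = P·diag(−1, 2187)·P⁻¹ = [[2, 2187], [−3, −2187]] · [[1, 1], [3, 2]] = [[6563, 4376], [−6564, −4377]].

[[6563, 4376], [−6564, −4377]]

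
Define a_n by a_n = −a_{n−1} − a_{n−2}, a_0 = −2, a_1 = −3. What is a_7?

−3

With companion matrix M = [[−1, −1], [1, 0]], [a_n, a_{n−1}]ᵀ = M·[a_{n−1}, a_{n−2}]ᵀ, so [a_7, a_6]ᵀ = M^6·[a_1, a_0]ᵀ.
M^6 = [[1, 0], [0, 1]], giving [a_7, a_6]ᵀ = [[−3], [−2]].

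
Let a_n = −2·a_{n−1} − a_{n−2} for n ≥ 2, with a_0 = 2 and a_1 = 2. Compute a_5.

With companion matrix B = [[−2, −1], [1, 0]], [a_n, a_{n−1}]ᵀ = B·[a_{n−1}, a_{n−2}]ᵀ, so [a_5, a_4]ᵀ = B⁴·[a_1, a_0]ᵀ.
B⁴ = [[5, 4], [−4, −3]], giving [a_5, a_4]ᵀ = [[18], [−14]].

18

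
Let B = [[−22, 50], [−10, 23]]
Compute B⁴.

tr B = 1 and det B = −6, so the characteristic polynomial is λ² − (1)λ + (−6) with roots 3 and −2.
Eigenvectors give P = [[2, 5], [1, 2]] with P⁻¹ = [[−2, 5], [1, −2]], and B = P·diag(3, −2)·P⁻¹.
Then B⁴ = P·diag(81, 16)·P⁻¹ = [[162, 80], [81, 32]] · [[−2, 5], [1, −2]] = [[−244, 650], [−130, 341]].

[[−244, 650], [−130, 341]]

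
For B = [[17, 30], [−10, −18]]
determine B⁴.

tr B = −1 and det B = −6, so the characteristic polynomial is λ² − (−1)λ + (−6) with roots 2 and −3.
Eigenvectors give P = [[−2, 3], [1, −2]] with P⁻¹ = [[−2, −3], [−1, −2]], and B = P·diag(2, −3)·P⁻¹.
Then B⁴ = P·diag(16, 81)·P⁻¹ = [[−32, 243], [16, −162]] · [[−2, −3], [−1, −2]] = [[−179, −390], [130, 276]].

[[−179, −390], [130, 276]]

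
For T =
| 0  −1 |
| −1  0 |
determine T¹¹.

T² = I (check: tr T = 0 and det T = −1), so T¹¹ = T since 11 is odd.

[[0, −1], [−1, 0]]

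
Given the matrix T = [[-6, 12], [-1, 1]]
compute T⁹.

tr T = -5 and det T = 6, so the characteristic polynomial is λ² − (-5)λ + (6) with roots -2 and -3.
Eigenvectors give P = [[-3, 4], [-1, 1]] with P⁻¹ = [[1, -4], [1, -3]], and T = P·diag(-2, -3)·P⁻¹.
Then T⁹ = P·diag(-512, -19683)·P⁻¹ = [[1536, -78732], [512, -19683]] · [[1, -4], [1, -3]] = [[-77196, 230052], [-19171, 57001]].

[[-77196, 230052], [-19171, 57001]]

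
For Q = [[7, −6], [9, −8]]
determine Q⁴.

tr Q = −1 and det Q = −2, so the characteristic polynomial is λ² − (−1)λ + (−2) with roots 1 and −2.
Eigenvectors give P = [[1, −2], [1, −3]] with P⁻¹ = [[3, −2], [1, −1]], and Q = P·diag(1, −2)·P⁻¹.
Then Q⁴ = P·diag(1, 16)·P⁻¹ = [[1, −32], [1, −48]] · [[3, −2], [1, −1]] = [[−29, 30], [−45, 46]].

[[−29, 30], [−45, 46]]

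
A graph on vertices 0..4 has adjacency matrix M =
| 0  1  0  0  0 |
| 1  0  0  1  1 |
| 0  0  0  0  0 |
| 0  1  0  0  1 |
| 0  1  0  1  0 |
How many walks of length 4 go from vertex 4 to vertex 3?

The number of length-4 walks from vertex 4 to vertex 3 is entry (4,3) of M⁴, where M is the adjacency matrix.
M² = [[1, 0, 0, 1, 1], [0, 3, 0, 1, 1], [0, 0, 0, 0, 0], [1, 1, 0, 2, 1], [1, 1, 0, 1, 2]]
M³ = [[0, 3, 0, 1, 1], [3, 2, 0, 4, 4], [0, 0, 0, 0, 0], [1, 4, 0, 2, 3], [1, 4, 0, 3, 2]]
M⁴ = [[3, 2, 0, 4, 4], [2, 11, 0, 6, 6], [0, 0, 0, 0, 0], [4, 6, 0, 7, 6], [4, 6, 0, 6, 7]]

6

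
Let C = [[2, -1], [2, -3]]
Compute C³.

C² = [[2, 1], [-2, 7]]
C³ = [[6, -5], [10, -19]]

[[6, -5], [10, -19]]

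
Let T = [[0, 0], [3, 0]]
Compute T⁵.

[[0, 0], [0, 0]]

T is strictly triangular, hence nilpotent: T² = 0, so T⁵ = 0.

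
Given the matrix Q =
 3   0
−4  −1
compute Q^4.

[[81, 0], [−80, 1]]

tr Q = 2 and det Q = −3, so the characteristic polynomial is λ² − (2)λ + (−3) with roots −1 and 3.
Eigenvectors give P = [[0, −1], [−1, 1]] with P⁻¹ = [[−1, −1], [−1, 0]], and Q = P·diag(−1, 3)·P⁻¹.
Then Q^4 = P·diag(1, 81)·P⁻¹ = [[0, −81], [−1, 81]] · [[−1, −1], [−1, 0]] = [[81, 0], [−80, 1]].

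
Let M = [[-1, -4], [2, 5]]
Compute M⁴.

[[-79, -160], [80, 161]]

tr M = 4 and det M = 3, so the characteristic polynomial is λ² − (4)λ + (3) with roots 1 and 3.
Eigenvectors give P = [[2, -1], [-1, 1]] with P⁻¹ = [[1, 1], [1, 2]], and M = P·diag(1, 3)·P⁻¹.
Then M⁴ = P·diag(1, 81)·P⁻¹ = [[2, -81], [-1, 81]] · [[1, 1], [1, 2]] = [[-79, -160], [80, 161]].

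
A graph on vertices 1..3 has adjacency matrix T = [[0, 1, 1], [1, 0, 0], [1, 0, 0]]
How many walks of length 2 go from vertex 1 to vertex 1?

The number of length-2 walks from vertex 1 to vertex 1 is entry (1,1) of T², where T is the adjacency matrix.
T² = [[2, 0, 0], [0, 1, 1], [0, 1, 1]]

2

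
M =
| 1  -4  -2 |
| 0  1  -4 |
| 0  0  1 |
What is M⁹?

[[1, -36, 558], [0, 1, -36], [0, 0, 1]]

M = I + N where N = [[0, -4, -2], [0, 0, -4], [0, 0, 0]] is strictly upper-triangular, so N³ = 0.
(I + N)⁹ = I + 9·N + 36·N² = [[1, -36, 558], [0, 1, -36], [0, 0, 1]].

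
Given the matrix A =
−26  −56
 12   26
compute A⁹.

[[−6656, −14336], [3072, 6656]]

tr A = 0 and det A = −4, so the characteristic polynomial is λ² − (0)λ + (−4) with roots −2 and 2.
Eigenvectors give P = [[7, −2], [−3, 1]] with P⁻¹ = [[1, 2], [3, 7]], and A = P·diag(−2, 2)·P⁻¹.
Then A⁹ = P·diag(−512, 512)·P⁻¹ = [[−3584, −1024], [1536, 512]] · [[1, 2], [3, 7]] = [[−6656, −14336], [3072, 6656]].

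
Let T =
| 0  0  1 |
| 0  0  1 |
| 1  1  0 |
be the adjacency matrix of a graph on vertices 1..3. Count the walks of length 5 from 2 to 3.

4

The number of length-5 walks from vertex 2 to vertex 3 is entry (2,3) of T⁵, where T is the adjacency matrix.
T² = [[1, 1, 0], [1, 1, 0], [0, 0, 2]]
T³ = [[0, 0, 2], [0, 0, 2], [2, 2, 0]]
T⁴ = [[2, 2, 0], [2, 2, 0], [0, 0, 4]]
T⁵ = [[0, 0, 4], [0, 0, 4], [4, 4, 0]]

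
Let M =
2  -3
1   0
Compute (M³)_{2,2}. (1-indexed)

M² = [[1, -6], [2, -3]]
M³ = [[-4, -3], [1, -6]]

-6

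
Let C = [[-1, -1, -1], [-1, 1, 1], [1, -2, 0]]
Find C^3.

[[-3, 1, 1], [1, -5, -1], [-1, 2, -4]]

C^2 = [[1, 2, 0], [1, 0, 2], [1, -3, -3]]
C^3 = [[-3, 1, 1], [1, -5, -1], [-1, 2, -4]]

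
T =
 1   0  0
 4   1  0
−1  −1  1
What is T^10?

[[1, 0, 0], [40, 1, 0], [−190, −10, 1]]

T = I + N where N = [[0, 0, 0], [4, 0, 0], [−1, −1, 0]] is strictly lower-triangular, so N^3 = 0.
(I + N)^10 = I + 10·N + 45·N^2 = [[1, 0, 0], [40, 1, 0], [−190, −10, 1]].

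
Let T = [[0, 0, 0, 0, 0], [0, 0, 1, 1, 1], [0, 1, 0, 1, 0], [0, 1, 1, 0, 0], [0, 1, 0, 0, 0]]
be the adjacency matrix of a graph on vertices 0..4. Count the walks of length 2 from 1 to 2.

1

The number of length-2 walks from vertex 1 to vertex 2 is entry (1,2) of T², where T is the adjacency matrix.
T² = [[0, 0, 0, 0, 0], [0, 3, 1, 1, 0], [0, 1, 2, 1, 1], [0, 1, 1, 2, 1], [0, 0, 1, 1, 1]]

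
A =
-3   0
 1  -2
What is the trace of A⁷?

-2315

tr A = -5 and det A = 6, so the characteristic polynomial is λ² − (-5)λ + (6) with roots -3 and -2.
Eigenvectors give P = [[-1, 0], [1, 1]] with P⁻¹ = [[-1, 0], [1, 1]], and A = P·diag(-3, -2)·P⁻¹.
Then A⁷ = P·diag(-2187, -128)·P⁻¹ = [[2187, 0], [-2187, -128]] · [[-1, 0], [1, 1]] = [[-2187, 0], [2059, -128]].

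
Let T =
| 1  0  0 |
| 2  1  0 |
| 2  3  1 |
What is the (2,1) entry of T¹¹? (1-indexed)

22

T = I + N where N = [[0, 0, 0], [2, 0, 0], [2, 3, 0]] is strictly lower-triangular, so N³ = 0.
(I + N)¹¹ = I + 11·N + 55·N² = [[1, 0, 0], [22, 1, 0], [352, 33, 1]].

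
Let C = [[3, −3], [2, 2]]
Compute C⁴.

C² = [[3, −15], [10, −2]]
C³ = [[−21, −39], [26, −34]]
C⁴ = [[−141, −15], [10, −146]]

[[−141, −15], [10, −146]]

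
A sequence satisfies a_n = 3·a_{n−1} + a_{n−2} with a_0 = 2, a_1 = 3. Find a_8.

With companion matrix B = [[3, 1], [1, 0]], [a_n, a_{n−1}]ᵀ = B·[a_{n−1}, a_{n−2}]ᵀ, so [a_8, a_7]ᵀ = B⁷·[a_1, a_0]ᵀ.
B⁷ = [[3927, 1189], [1189, 360]], giving [a_8, a_7]ᵀ = [[14159], [4287]].

14159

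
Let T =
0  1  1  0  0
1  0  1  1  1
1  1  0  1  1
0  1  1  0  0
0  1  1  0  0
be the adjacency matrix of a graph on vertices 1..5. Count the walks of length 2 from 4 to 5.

2

The number of length-2 walks from vertex 4 to vertex 5 is entry (4,5) of T², where T is the adjacency matrix.
T² = [[2, 1, 1, 2, 2], [1, 4, 3, 1, 1], [1, 3, 4, 1, 1], [2, 1, 1, 2, 2], [2, 1, 1, 2, 2]]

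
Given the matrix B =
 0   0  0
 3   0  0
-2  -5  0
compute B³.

[[0, 0, 0], [0, 0, 0], [0, 0, 0]]

B is strictly triangular, hence nilpotent: B³ = 0, so B³ = 0.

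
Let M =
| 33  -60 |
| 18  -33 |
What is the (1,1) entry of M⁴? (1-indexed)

tr M = 0 and det M = -9, so the characteristic polynomial is λ² − (0)λ + (-9) with roots 3 and -3.
Eigenvectors give P = [[2, -5], [1, -3]] with P⁻¹ = [[3, -5], [1, -2]], and M = P·diag(3, -3)·P⁻¹.
Then M⁴ = P·diag(81, 81)·P⁻¹ = [[162, -405], [81, -243]] · [[3, -5], [1, -2]] = [[81, 0], [0, 81]].

81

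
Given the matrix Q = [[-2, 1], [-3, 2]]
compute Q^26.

[[1, 0], [0, 1]]

Q² = I (check: tr Q = 0 and det Q = -1), so Q^26 = I since 26 is even.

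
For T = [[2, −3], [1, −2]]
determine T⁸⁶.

[[1, 0], [0, 1]]

T² = I (check: tr T = 0 and det T = −1), so T⁸⁶ = I since 86 is even.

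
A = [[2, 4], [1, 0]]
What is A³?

A² = [[8, 8], [2, 4]]
A³ = [[24, 32], [8, 8]]

[[24, 32], [8, 8]]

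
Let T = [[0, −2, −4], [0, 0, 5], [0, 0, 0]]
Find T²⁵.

[[0, 0, 0], [0, 0, 0], [0, 0, 0]]

T is strictly triangular, hence nilpotent: T³ = 0, so T²⁵ = 0.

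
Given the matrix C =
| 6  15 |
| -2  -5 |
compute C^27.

[[6, 15], [-2, -5]]

C² = C (a projection; rank 1, trace 1), so C^27 = C.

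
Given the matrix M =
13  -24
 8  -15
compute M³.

tr M = -2 and det M = -3, so the characteristic polynomial is λ² − (-2)λ + (-3) with roots 1 and -3.
Eigenvectors give P = [[2, 3], [1, 2]] with P⁻¹ = [[2, -3], [-1, 2]], and M = P·diag(1, -3)·P⁻¹.
Then M³ = P·diag(1, -27)·P⁻¹ = [[2, -81], [1, -54]] · [[2, -3], [-1, 2]] = [[85, -168], [56, -111]].

[[85, -168], [56, -111]]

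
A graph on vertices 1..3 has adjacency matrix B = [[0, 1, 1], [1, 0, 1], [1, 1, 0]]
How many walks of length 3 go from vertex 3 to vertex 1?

3

The number of length-3 walks from vertex 3 to vertex 1 is entry (3,1) of B^3, where B is the adjacency matrix.
B^2 = [[2, 1, 1], [1, 2, 1], [1, 1, 2]]
B^3 = [[2, 3, 3], [3, 2, 3], [3, 3, 2]]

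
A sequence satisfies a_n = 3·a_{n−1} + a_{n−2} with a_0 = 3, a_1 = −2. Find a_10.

With companion matrix Q = [[3, 1], [1, 0]], [a_n, a_{n−1}]ᵀ = Q·[a_{n−1}, a_{n−2}]ᵀ, so [a_10, a_9]ᵀ = Q⁹·[a_1, a_0]ᵀ.
Q⁹ = [[42837, 12970], [12970, 3927]], giving [a_10, a_9]ᵀ = [[−46764], [−14159]].

−46764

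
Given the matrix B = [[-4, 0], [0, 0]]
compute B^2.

[[16, 0], [0, 0]]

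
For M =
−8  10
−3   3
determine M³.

[[−122, 190], [−57, 87]]

tr M = −5 and det M = 6, so the characteristic polynomial is λ² − (−5)λ + (6) with roots −3 and −2.
Eigenvectors give P = [[2, −5], [1, −3]] with P⁻¹ = [[3, −5], [1, −2]], and M = P·diag(−3, −2)·P⁻¹.
Then M³ = P·diag(−27, −8)·P⁻¹ = [[−54, 40], [−27, 24]] · [[3, −5], [1, −2]] = [[−122, 190], [−57, 87]].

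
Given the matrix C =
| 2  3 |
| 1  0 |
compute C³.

[[20, 21], [7, 6]]

C² = [[7, 6], [2, 3]]
C³ = [[20, 21], [7, 6]]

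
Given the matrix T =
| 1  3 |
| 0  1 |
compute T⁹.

T = I + N where N = [[0, 3], [0, 0]] is strictly upper-triangular, so N² = 0.
(I + N)⁹ = I + 9·N = [[1, 27], [0, 1]].

[[1, 27], [0, 1]]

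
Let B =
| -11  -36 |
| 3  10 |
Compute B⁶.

tr B = -1 and det B = -2, so the characteristic polynomial is λ² − (-1)λ + (-2) with roots -2 and 1.
Eigenvectors give P = [[-4, 3], [1, -1]] with P⁻¹ = [[-1, -3], [-1, -4]], and B = P·diag(-2, 1)·P⁻¹.
Then B⁶ = P·diag(64, 1)·P⁻¹ = [[-256, 3], [64, -1]] · [[-1, -3], [-1, -4]] = [[253, 756], [-63, -188]].

[[253, 756], [-63, -188]]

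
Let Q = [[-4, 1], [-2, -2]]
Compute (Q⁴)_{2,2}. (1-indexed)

Q² = [[14, -6], [12, 2]]
Q³ = [[-44, 26], [-52, 8]]
Q⁴ = [[124, -96], [192, -68]]

-68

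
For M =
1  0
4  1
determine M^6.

M = I + N where N = [[0, 0], [4, 0]] is strictly lower-triangular, so N^2 = 0.
(I + N)^6 = I + 6·N = [[1, 0], [24, 1]].

[[1, 0], [24, 1]]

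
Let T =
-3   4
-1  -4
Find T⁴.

[[-171, -476], [119, -52]]

T² = [[5, -28], [7, 12]]
T³ = [[13, 132], [-33, -20]]
T⁴ = [[-171, -476], [119, -52]]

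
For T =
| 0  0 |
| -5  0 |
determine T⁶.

T is strictly triangular, hence nilpotent: T² = 0, so T⁶ = 0.

[[0, 0], [0, 0]]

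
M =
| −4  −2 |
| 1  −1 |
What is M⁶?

tr M = −5 and det M = 6, so the characteristic polynomial is λ² − (−5)λ + (6) with roots −3 and −2.
Eigenvectors give P = [[−2, −1], [1, 1]] with P⁻¹ = [[−1, −1], [1, 2]], and M = P·diag(−3, −2)·P⁻¹.
Then M⁶ = P·diag(729, 64)·P⁻¹ = [[−1458, −64], [729, 64]] · [[−1, −1], [1, 2]] = [[1394, 1330], [−665, −601]].

[[1394, 1330], [−665, −601]]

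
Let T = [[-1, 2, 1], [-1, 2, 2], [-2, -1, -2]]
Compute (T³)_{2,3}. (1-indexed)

T² = [[-3, 1, 1], [-5, 0, -1], [7, -4, 0]]
T³ = [[0, -5, -3], [7, -9, -3], [-3, 6, -1]]

-3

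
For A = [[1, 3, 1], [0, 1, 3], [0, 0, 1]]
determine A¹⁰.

A = I + N where N = [[0, 3, 1], [0, 0, 3], [0, 0, 0]] is strictly upper-triangular, so N³ = 0.
(I + N)¹⁰ = I + 10·N + 45·N² = [[1, 30, 415], [0, 1, 30], [0, 0, 1]].

[[1, 30, 415], [0, 1, 30], [0, 0, 1]]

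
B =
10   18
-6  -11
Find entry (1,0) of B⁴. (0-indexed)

30

tr B = -1 and det B = -2, so the characteristic polynomial is λ² − (-1)λ + (-2) with roots 1 and -2.
Eigenvectors give P = [[-2, -3], [1, 2]] with P⁻¹ = [[-2, -3], [1, 2]], and B = P·diag(1, -2)·P⁻¹.
Then B⁴ = P·diag(1, 16)·P⁻¹ = [[-2, -48], [1, 32]] · [[-2, -3], [1, 2]] = [[-44, -90], [30, 61]].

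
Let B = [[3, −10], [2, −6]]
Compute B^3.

tr B = −3 and det B = 2, so the characteristic polynomial is λ² − (−3)λ + (2) with roots −2 and −1.
Eigenvectors give P = [[2, 5], [1, 2]] with P⁻¹ = [[−2, 5], [1, −2]], and B = P·diag(−2, −1)·P⁻¹.
Then B^3 = P·diag(−8, −1)·P⁻¹ = [[−16, −5], [−8, −2]] · [[−2, 5], [1, −2]] = [[27, −70], [14, −36]].

[[27, −70], [14, −36]]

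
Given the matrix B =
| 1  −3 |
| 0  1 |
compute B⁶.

[[1, −18], [0, 1]]

B = I + N where N = [[0, −3], [0, 0]] is strictly upper-triangular, so N² = 0.
(I + N)⁶ = I + 6·N = [[1, −18], [0, 1]].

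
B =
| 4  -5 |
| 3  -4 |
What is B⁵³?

[[4, -5], [3, -4]]

B² = I (check: tr B = 0 and det B = -1), so B⁵³ = B since 53 is odd.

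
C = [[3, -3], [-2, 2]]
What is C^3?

[[75, -75], [-50, 50]]

C^2 = [[15, -15], [-10, 10]]
C^3 = [[75, -75], [-50, 50]]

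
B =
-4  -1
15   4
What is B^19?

[[-4, -1], [15, 4]]

B² = I (check: tr B = 0 and det B = -1), so B^19 = B since 19 is odd.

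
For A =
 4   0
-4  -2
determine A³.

A² = [[16, 0], [-8, 4]]
A³ = [[64, 0], [-48, -8]]

[[64, 0], [-48, -8]]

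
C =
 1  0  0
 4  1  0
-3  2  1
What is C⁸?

C = I + N where N = [[0, 0, 0], [4, 0, 0], [-3, 2, 0]] is strictly lower-triangular, so N³ = 0.
(I + N)⁸ = I + 8·N + 28·N² = [[1, 0, 0], [32, 1, 0], [200, 16, 1]].

[[1, 0, 0], [32, 1, 0], [200, 16, 1]]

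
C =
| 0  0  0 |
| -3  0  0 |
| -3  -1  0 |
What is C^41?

C is strictly triangular, hence nilpotent: C^3 = 0, so C^41 = 0.

[[0, 0, 0], [0, 0, 0], [0, 0, 0]]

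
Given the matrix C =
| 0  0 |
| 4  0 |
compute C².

[[0, 0], [0, 0]]

C is strictly triangular, hence nilpotent: C² = 0, so C² = 0.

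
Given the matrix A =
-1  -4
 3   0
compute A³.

[[23, 44], [-33, 12]]

A² = [[-11, 4], [-3, -12]]
A³ = [[23, 44], [-33, 12]]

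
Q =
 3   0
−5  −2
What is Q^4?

[[81, 0], [−65, 16]]

tr Q = 1 and det Q = −6, so the characteristic polynomial is λ² − (1)λ + (−6) with roots 3 and −2.
Eigenvectors give P = [[−1, 0], [1, 1]] with P⁻¹ = [[−1, 0], [1, 1]], and Q = P·diag(3, −2)·P⁻¹.
Then Q^4 = P·diag(81, 16)·P⁻¹ = [[−81, 0], [81, 16]] · [[−1, 0], [1, 1]] = [[81, 0], [−65, 16]].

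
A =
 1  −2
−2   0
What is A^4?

[[29, −18], [−18, 20]]

A^2 = [[5, −2], [−2, 4]]
A^3 = [[9, −10], [−10, 4]]
A^4 = [[29, −18], [−18, 20]]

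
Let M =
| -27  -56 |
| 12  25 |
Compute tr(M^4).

tr M = -2 and det M = -3, so the characteristic polynomial is λ² − (-2)λ + (-3) with roots 1 and -3.
Eigenvectors give P = [[-2, 7], [1, -3]] with P⁻¹ = [[3, 7], [1, 2]], and M = P·diag(1, -3)·P⁻¹.
Then M^4 = P·diag(1, 81)·P⁻¹ = [[-2, 567], [1, -243]] · [[3, 7], [1, 2]] = [[561, 1120], [-240, -479]].

82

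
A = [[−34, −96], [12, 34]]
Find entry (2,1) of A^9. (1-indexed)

3072

tr A = 0 and det A = −4, so the characteristic polynomial is λ² − (0)λ + (−4) with roots 2 and −2.
Eigenvectors give P = [[−8, −3], [3, 1]] with P⁻¹ = [[1, 3], [−3, −8]], and A = P·diag(2, −2)·P⁻¹.
Then A^9 = P·diag(512, −512)·P⁻¹ = [[−4096, 1536], [1536, −512]] · [[1, 3], [−3, −8]] = [[−8704, −24576], [3072, 8704]].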